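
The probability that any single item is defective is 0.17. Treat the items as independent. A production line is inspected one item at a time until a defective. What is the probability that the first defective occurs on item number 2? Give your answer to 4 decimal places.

Geometric (trials to first success), p = 0.17.
P(Y = 2) = (1−p)^1 · p = 0.83 · 0.17 = 0.141100

0.1411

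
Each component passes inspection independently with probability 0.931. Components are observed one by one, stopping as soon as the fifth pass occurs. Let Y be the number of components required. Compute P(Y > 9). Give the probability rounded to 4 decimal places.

Needing more than 9 components ⇔ fewer than 5 successes in the first 9. With X ~ Binomial(9, 0.931), P(Y > 9) = P(X ≤ 4).
  k=0: C(9,0)·0.931^0·0.069^9 = 0.000000
  k=1: C(9,1)·0.931^1·0.069^8 = 0.000000
  k=2: C(9,2)·0.931^2·0.069^7 = 0.000000
  k=3: C(9,3)·0.931^3·0.069^6 = 0.000007
  k=4: C(9,4)·0.931^4·0.069^5 = 0.000148
P(X ≤ 4) = 0.000156

0.0002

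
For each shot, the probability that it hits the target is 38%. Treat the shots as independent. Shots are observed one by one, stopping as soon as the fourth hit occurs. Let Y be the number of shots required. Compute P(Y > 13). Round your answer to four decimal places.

0.2083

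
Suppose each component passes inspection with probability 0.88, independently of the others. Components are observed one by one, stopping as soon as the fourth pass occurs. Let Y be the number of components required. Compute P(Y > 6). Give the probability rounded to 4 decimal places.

Needing more than 6 components ⇔ fewer than 4 successes in the first 6. With X ~ Binomial(6, 0.88), P(Y > 6) = P(X ≤ 3).
  k=0: C(6,0)·0.88^0·0.12^6 = 0.000003
  k=1: C(6,1)·0.88^1·0.12^5 = 0.000131
  k=2: C(6,2)·0.88^2·0.12^4 = 0.002409
  k=3: C(6,3)·0.88^3·0.12^3 = 0.023552
P(X ≤ 3) = 0.026095

0.0261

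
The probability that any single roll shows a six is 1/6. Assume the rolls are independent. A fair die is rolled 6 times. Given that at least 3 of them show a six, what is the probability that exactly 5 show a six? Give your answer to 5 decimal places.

0.01032

X ~ Binomial(6, 0.166667). Want P(X=5 | X≥3) = P(X=5) / P(X≥3).
P(X=5) = C(6,5)·0.166667^5·0.833333^1 = 0.0006430
P(X≥3) = 1 − 0.3348980 − 0.4018776 − 0.2009388 = 0.0622857
Ratio = 0.0006430 / 0.0622857 = 0.0103235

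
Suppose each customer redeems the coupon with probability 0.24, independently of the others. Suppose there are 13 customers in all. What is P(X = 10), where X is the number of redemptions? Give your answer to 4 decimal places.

0.0001

X ~ Binomial(n=13, p=0.24).
P(X=10) = C(13,10) · p^10 · (1−p)^3
= 286 · 6.3403e-07 · 0.43898 = 0.000080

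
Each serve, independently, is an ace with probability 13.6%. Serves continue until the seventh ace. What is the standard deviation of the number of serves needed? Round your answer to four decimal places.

18.0829

Y = total serves until the seventh success; negative binomial with r=7, p=0.136.
SD(Y) = √[r(1−p)/p²] = √(326.989619) = 18.082854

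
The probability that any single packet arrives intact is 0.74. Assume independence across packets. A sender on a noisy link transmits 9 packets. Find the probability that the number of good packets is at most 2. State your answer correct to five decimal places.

X ~ Binomial(9, 0.74); P(X ≤ 2) = Σ C(9,k) p^k (1−p)^(9−k) over k:
  k=0: C(9,0)·0.74^0·0.26^9 = 0.0000054
  k=1: C(9,1)·0.74^1·0.26^8 = 0.0001391
  k=2: C(9,2)·0.74^2·0.26^7 = 0.0015834
Total = 0.0017279

0.00173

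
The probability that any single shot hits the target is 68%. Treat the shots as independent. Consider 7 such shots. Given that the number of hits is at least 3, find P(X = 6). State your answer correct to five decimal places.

0.23022

X ~ Binomial(7, 0.68). Want P(X=6 | X≥3) = P(X=6) / P(X≥3).
P(X=6) = C(7,6)·0.68^6·0.32^1 = 0.2214632
P(X≥3) = 1 − 0.0003436 − 0.0051110 − 0.0325827 = 0.9619627
Ratio = 0.2214632 / 0.9619627 = 0.2302201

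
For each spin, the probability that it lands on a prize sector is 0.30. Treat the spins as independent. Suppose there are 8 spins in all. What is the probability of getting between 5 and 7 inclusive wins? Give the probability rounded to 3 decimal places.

0.058

X ~ Binomial(8, 0.30); P(5 ≤ X ≤ 7) = Σ C(8,k) p^k (1−p)^(8−k) over k:
  k=5: C(8,5)·0.30^5·0.70^3 = 0.04668
  k=6: C(8,6)·0.30^6·0.70^2 = 0.01000
  k=7: C(8,7)·0.30^7·0.70^1 = 0.00122
Total = 0.05790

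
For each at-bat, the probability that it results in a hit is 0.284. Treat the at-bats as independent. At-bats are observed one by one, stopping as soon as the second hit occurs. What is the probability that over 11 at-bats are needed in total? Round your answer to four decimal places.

0.1360

Needing more than 11 at-bats ⇔ fewer than 2 successes in the first 11. With X ~ Binomial(11, 0.284), P(Y > 11) = P(X ≤ 1).
  k=0: C(11,0)·0.284^0·0.716^11 = 0.025354
  k=1: C(11,1)·0.284^1·0.716^10 = 0.110622
P(X ≤ 1) = 0.135976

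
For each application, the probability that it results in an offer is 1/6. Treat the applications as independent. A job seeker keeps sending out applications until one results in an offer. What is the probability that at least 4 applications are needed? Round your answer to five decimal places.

Y = number of applications to the first success; geometric, p = 0.166667.
P(Y > 3) = P(first 3 all fail) = (1−p)^3 = 0.5787037

0.57870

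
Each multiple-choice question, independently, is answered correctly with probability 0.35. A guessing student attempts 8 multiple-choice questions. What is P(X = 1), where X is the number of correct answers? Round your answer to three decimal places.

X ~ Binomial(n=8, p=0.35).
P(X=1) = C(8,1) · p^1 · (1−p)^7
= 8 · 0.35 · 0.049022 = 0.13726

0.137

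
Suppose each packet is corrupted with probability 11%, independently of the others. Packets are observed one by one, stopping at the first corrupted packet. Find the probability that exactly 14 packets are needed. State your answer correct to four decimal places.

0.0242

Geometric (trials to first success), p = 0.11.
P(Y = 14) = (1−p)^13 · p = 0.21982 · 0.11 = 0.024180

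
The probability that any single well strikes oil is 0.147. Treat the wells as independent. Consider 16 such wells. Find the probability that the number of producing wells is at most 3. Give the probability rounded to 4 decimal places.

X ~ Binomial(16, 0.147); P(X ≤ 3) = Σ C(16,k) p^k (1−p)^(16−k) over k:
  k=0: C(16,0)·0.147^0·0.853^16 = 0.078557
  k=1: C(16,1)·0.147^1·0.853^15 = 0.216607
  k=2: C(16,2)·0.147^2·0.853^14 = 0.279964
  k=3: C(16,3)·0.147^3·0.853^13 = 0.225153
Total = 0.800281

0.8003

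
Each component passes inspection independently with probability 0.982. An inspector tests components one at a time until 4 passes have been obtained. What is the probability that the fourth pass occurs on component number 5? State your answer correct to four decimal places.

0.0670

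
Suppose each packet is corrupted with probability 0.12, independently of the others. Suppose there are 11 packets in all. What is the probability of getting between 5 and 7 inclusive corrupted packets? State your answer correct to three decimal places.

0.006

X ~ Binomial(11, 0.12); P(5 ≤ X ≤ 7) = Σ C(11,k) p^k (1−p)^(11−k) over k:
  k=5: C(11,5)·0.12^5·0.88^6 = 0.00534
  k=6: C(11,6)·0.12^6·0.88^5 = 0.00073
  k=7: C(11,7)·0.12^7·0.88^4 = 0.00007
Total = 0.00614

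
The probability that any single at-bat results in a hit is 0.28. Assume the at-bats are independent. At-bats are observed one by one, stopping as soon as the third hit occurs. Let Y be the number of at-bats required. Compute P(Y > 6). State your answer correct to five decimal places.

Needing more than 6 at-bats ⇔ fewer than 3 successes in the first 6. With X ~ Binomial(6, 0.28), P(Y > 6) = P(X ≤ 2).
  k=0: C(6,0)·0.28^0·0.72^6 = 0.1393141
  k=1: C(6,1)·0.28^1·0.72^5 = 0.3250662
  k=2: C(6,2)·0.28^2·0.72^4 = 0.3160365
P(X ≤ 2) = 0.7804168

0.78042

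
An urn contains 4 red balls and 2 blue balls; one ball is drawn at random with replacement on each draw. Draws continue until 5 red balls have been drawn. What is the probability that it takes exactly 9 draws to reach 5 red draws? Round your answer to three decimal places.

0.114

Y = trial on which the fifth success occurs; negative binomial, r=5, p=0.666667.
P(Y=9) = C(8,4) · p^5 · (1−p)^4
= 70 · 0.13169 · 0.012346 = 0.11380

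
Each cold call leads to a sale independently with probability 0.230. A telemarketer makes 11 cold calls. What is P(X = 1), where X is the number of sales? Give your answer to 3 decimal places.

0.185

X ~ Binomial(n=11, p=0.23).
P(X=1) = C(11,1) · p^1 · (1−p)^10
= 11 · 0.23 · 0.073267 = 0.18537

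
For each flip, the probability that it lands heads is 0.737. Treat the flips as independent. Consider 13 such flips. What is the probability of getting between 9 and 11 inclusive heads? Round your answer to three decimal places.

X ~ Binomial(13, 0.737); P(9 ≤ X ≤ 11) = Σ C(13,k) p^k (1−p)^(13−k) over k:
  k=9: C(13,9)·0.737^9·0.263^4 = 0.21945
  k=10: C(13,10)·0.737^10·0.263^3 = 0.24598
  k=11: C(13,11)·0.737^11·0.263^2 = 0.18800
Total = 0.65343

0.653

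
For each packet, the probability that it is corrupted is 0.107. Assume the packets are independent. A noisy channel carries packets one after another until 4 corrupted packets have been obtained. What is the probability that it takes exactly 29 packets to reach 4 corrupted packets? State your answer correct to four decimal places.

Y = trial on which the fourth success occurs; negative binomial, r=4, p=0.107.
P(Y=29) = C(28,3) · p^4 · (1−p)^25
= 3276 · 0.00013108 · 0.059059 = 0.025361

0.0254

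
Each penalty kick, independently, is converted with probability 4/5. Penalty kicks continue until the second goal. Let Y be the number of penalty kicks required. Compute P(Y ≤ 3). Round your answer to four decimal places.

0.8960

Finishing within 3 penalty kicks ⇔ at least 2 successes in the first 3. With X ~ Binomial(3, 0.80), P(Y ≤ 3) = 1 − P(X ≤ 1).
  k=0: C(3,0)·0.80^0·0.20^3 = 0.008000
  k=1: C(3,1)·0.80^1·0.20^2 = 0.096000
1 − 0.104000 = 0.896000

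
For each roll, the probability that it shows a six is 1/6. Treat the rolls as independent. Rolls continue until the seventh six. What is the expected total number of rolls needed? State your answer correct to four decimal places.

42.0000

Y = total rolls until the seventh success; negative binomial with r=7, p=0.166667.
E[Y] = r / p = 7 / 0.166667 = 42.000000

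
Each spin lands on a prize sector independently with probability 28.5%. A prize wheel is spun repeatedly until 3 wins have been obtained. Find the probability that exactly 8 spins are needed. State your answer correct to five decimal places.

0.09084

Y = trial on which the third success occurs; negative binomial, r=3, p=0.285.
P(Y=8) = C(7,2) · p^3 · (1−p)^5
= 21 · 0.023149 · 0.18687 = 0.0908415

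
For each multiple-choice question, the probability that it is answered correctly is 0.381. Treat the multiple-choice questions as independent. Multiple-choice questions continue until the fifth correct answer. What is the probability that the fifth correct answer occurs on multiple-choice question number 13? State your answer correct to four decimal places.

Y = trial on which the fifth success occurs; negative binomial, r=5, p=0.381.
P(Y=13) = C(12,4) · p^5 · (1−p)^8
= 495 · 0.0080283 · 0.021554 = 0.085656

0.0857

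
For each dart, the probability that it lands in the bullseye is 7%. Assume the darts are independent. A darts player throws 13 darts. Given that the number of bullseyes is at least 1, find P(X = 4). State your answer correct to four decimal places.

0.0146

X ~ Binomial(13, 0.07). Want P(X=4 | X≥1) = P(X=4) / P(X≥1).
P(X=4) = C(13,4)·0.07^4·0.93^9 = 0.008934
P(X≥1) = 1 − 0.389295 = 0.610705
Ratio = 0.008934 / 0.610705 = 0.014629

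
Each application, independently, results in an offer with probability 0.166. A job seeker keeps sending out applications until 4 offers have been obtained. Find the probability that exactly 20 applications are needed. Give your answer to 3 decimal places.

Y = trial on which the fourth success occurs; negative binomial, r=4, p=0.166.
P(Y=20) = C(19,3) · p^4 · (1−p)^16
= 969 · 0.00075933 · 0.054784 = 0.04031

0.040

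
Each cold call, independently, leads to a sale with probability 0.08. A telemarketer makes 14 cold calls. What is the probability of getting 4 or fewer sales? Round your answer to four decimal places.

X ~ Binomial(14, 0.08); P(X ≤ 4) = Σ C(14,k) p^k (1−p)^(14−k) over k:
  k=0: C(14,0)·0.08^0·0.92^14 = 0.311193
  k=1: C(14,1)·0.08^1·0.92^13 = 0.378843
  k=2: C(14,2)·0.08^2·0.92^12 = 0.214129
  k=3: C(14,3)·0.08^3·0.92^11 = 0.074480
  k=4: C(14,4)·0.08^4·0.92^10 = 0.017810
Total = 0.996455

0.9965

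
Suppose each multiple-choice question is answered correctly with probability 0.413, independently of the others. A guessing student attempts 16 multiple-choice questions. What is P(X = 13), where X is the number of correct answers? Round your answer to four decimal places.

0.0012

X ~ Binomial(n=16, p=0.413).
P(X=13) = C(16,13) · p^13 · (1−p)^3
= 560 · 1.0171e-05 · 0.20226 = 0.001152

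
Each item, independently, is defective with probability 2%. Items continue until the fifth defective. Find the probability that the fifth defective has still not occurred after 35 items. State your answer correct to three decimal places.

0.999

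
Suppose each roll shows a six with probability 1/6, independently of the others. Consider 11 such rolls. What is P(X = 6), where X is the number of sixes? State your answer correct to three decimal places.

X ~ Binomial(n=11, p=0.166667).
P(X=6) = C(11,6) · p^6 · (1−p)^5
= 462 · 2.1433e-05 · 0.40188 = 0.00398

0.004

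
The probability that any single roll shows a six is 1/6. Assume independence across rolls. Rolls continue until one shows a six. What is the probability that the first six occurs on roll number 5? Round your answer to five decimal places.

Geometric (trials to first success), p = 0.166667.
P(Y = 5) = (1−p)^4 · p = 0.48225 · 0.166667 = 0.0803755

0.08038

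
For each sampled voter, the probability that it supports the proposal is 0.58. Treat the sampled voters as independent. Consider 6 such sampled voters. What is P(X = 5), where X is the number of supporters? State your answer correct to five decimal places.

X ~ Binomial(n=6, p=0.58).
P(X=5) = C(6,5) · p^5 · (1−p)^1
= 6 · 0.065636 · 0.42 = 0.1654019

0.16540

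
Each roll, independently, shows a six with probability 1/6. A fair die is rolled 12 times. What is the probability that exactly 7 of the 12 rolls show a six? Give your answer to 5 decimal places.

0.00114

X ~ Binomial(n=12, p=0.166667).
P(X=7) = C(12,7) · p^7 · (1−p)^5
= 792 · 3.5722e-06 · 0.40188 = 0.0011370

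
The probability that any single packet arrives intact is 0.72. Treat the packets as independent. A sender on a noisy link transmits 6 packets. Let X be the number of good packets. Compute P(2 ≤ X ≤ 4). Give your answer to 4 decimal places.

X ~ Binomial(6, 0.72); P(2 ≤ X ≤ 4) = Σ C(6,k) p^k (1−p)^(6−k) over k:
  k=2: C(6,2)·0.72^2·0.28^4 = 0.047796
  k=3: C(6,3)·0.72^3·0.28^3 = 0.163871
  k=4: C(6,4)·0.72^4·0.28^2 = 0.316037
Total = 0.527703

0.5277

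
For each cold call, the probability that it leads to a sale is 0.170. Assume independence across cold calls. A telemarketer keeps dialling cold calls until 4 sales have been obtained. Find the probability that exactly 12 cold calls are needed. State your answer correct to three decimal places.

Y = trial on which the fourth success occurs; negative binomial, r=4, p=0.17.
P(Y=12) = C(11,3) · p^4 · (1−p)^8
= 165 · 0.00083521 · 0.22523 = 0.03104

0.031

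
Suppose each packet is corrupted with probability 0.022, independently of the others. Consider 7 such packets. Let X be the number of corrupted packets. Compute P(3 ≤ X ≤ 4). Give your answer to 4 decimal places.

X ~ Binomial(7, 0.022); P(3 ≤ X ≤ 4) = Σ C(7,k) p^k (1−p)^(7−k) over k:
  k=3: C(7,3)·0.022^3·0.978^4 = 0.000341
  k=4: C(7,4)·0.022^4·0.978^3 = 0.000008
Total = 0.000349

0.0003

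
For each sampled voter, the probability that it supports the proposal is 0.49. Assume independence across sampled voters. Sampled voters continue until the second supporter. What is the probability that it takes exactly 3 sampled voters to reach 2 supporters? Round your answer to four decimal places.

Y = trial on which the second success occurs; negative binomial, r=2, p=0.49.
P(Y=3) = C(2,1) · p^2 · (1−p)^1
= 2 · 0.2401 · 0.51 = 0.244902

0.2449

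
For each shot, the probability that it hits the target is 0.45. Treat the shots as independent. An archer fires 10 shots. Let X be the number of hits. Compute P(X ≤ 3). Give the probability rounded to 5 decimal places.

X ~ Binomial(10, 0.45); P(X ≤ 3) = Σ C(10,k) p^k (1−p)^(10−k) over k:
  k=0: C(10,0)·0.45^0·0.55^10 = 0.0025330
  k=1: C(10,1)·0.45^1·0.55^9 = 0.0207241
  k=2: C(10,2)·0.45^2·0.55^8 = 0.0763026
  k=3: C(10,3)·0.45^3·0.55^7 = 0.1664783
Total = 0.2660379

0.26604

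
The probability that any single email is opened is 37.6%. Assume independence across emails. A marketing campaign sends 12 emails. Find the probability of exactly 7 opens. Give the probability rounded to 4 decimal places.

0.0796

X ~ Binomial(n=12, p=0.376).
P(X=7) = C(12,7) · p^7 · (1−p)^5
= 792 · 0.0010625 · 0.094607 = 0.079609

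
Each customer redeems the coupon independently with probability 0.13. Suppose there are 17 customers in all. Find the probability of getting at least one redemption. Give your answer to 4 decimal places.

P(at least one) = 1 − P(none) = 1 − (1 − 0.13)^17
= 1 − 0.093719 = 0.906281

0.9063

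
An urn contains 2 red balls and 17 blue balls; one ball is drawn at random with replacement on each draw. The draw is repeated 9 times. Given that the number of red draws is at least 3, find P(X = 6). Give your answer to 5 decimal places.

0.00136

X ~ Binomial(9, 0.105263). Want P(X=6 | X≥3) = P(X=6) / P(X≥3).
P(X=6) = C(9,6)·0.105263^6·0.894737^3 = 0.0000819
P(X≥3) = 1 − 0.3675005 − 0.3891181 − 0.1831144 = 0.0602670
Ratio = 0.0000819 / 0.0602670 = 0.0013581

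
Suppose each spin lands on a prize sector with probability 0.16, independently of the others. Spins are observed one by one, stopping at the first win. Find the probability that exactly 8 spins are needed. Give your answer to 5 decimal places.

0.04721

Geometric (trials to first success), p = 0.16.
P(Y = 8) = (1−p)^7 · p = 0.29509 · 0.16 = 0.0472145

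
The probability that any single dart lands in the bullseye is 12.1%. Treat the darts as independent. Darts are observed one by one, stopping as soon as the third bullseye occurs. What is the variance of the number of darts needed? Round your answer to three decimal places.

Y = total darts until the third success; negative binomial with r=3, p=0.121.
Var(Y) = r(1−p)/p² = 3·0.879 / 0.121² = 180.11065

180.111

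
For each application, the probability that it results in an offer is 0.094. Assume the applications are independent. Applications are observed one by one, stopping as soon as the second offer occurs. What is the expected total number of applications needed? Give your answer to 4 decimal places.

Y = total applications until the second success; negative binomial with r=2, p=0.094.
E[Y] = r / p = 2 / 0.094 = 21.276596

21.2766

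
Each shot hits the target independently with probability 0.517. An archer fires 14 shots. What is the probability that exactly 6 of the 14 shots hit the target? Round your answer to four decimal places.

X ~ Binomial(n=14, p=0.517).
P(X=6) = C(14,6) · p^6 · (1−p)^8
= 3003 · 0.019096 · 0.0029619 = 0.169854

0.1699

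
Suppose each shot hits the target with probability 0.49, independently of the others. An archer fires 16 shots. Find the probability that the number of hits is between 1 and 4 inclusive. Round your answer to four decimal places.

X ~ Binomial(16, 0.49); P(1 ≤ X ≤ 4) = Σ C(16,k) p^k (1−p)^(16−k) over k:
  k=1: C(16,1)·0.49^1·0.51^15 = 0.000322
  k=2: C(16,2)·0.49^2·0.51^14 = 0.002320
  k=3: C(16,3)·0.49^3·0.51^13 = 0.010404
  k=4: C(16,4)·0.49^4·0.51^12 = 0.032486
Total = 0.045532

0.0455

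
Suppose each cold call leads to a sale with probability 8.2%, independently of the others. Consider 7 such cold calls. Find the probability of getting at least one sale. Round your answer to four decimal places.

0.4506

P(at least one) = 1 − P(none) = 1 − (1 − 0.082)^7
= 1 − 0.549413 = 0.450587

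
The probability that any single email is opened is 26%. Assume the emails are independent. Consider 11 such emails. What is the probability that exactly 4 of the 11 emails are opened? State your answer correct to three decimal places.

X ~ Binomial(n=11, p=0.26).
P(X=4) = C(11,4) · p^4 · (1−p)^7
= 330 · 0.0045698 · 0.12151 = 0.18324

0.183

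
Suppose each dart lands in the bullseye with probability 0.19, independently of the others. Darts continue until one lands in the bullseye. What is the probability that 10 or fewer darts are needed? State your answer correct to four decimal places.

Y = number of darts to the first success; geometric, p = 0.19.
P(Y ≤ 10) = 1 − (1−p)^10 = 1 − 0.121577 = 0.878423

0.8784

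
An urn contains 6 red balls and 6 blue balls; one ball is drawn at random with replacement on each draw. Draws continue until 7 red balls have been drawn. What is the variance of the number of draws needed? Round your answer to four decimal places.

Y = total draws until the seventh success; negative binomial with r=7, p=0.50.
Var(Y) = r(1−p)/p² = 7·0.50 / 0.50² = 14.000000

14.0000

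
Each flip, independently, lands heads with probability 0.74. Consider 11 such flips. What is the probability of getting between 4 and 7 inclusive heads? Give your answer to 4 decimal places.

X ~ Binomial(11, 0.74); P(4 ≤ X ≤ 7) = Σ C(11,k) p^k (1−p)^(11−k) over k:
  k=4: C(11,4)·0.74^4·0.26^7 = 0.007948
  k=5: C(11,5)·0.74^5·0.26^6 = 0.031669
  k=6: C(11,6)·0.74^6·0.26^5 = 0.090136
  k=7: C(11,7)·0.74^7·0.26^4 = 0.183244
Total = 0.312997

0.3130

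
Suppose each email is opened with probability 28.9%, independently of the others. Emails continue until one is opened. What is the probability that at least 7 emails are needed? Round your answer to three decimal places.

0.129

Y = number of emails to the first success; geometric, p = 0.289.
P(Y > 6) = P(first 6 all fail) = (1−p)^6 = 0.12919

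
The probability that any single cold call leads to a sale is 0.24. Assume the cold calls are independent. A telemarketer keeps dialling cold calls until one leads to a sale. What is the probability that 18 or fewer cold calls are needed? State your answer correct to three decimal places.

Y = number of cold calls to the first success; geometric, p = 0.24.
P(Y ≤ 18) = 1 − (1−p)^18 = 1 − 0.00716 = 0.99284

0.993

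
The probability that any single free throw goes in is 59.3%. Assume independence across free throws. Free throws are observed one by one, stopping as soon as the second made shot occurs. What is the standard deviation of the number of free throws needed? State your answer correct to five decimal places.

1.52145

Y = total free throws until the second success; negative binomial with r=2, p=0.593.
SD(Y) = √[r(1−p)/p²] = √(2.3148082) = 1.5214494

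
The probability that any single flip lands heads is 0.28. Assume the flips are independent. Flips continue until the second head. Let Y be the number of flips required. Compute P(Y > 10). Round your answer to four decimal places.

Needing more than 10 flips ⇔ fewer than 2 successes in the first 10. With X ~ Binomial(10, 0.28), P(Y > 10) = P(X ≤ 1).
  k=0: C(10,0)·0.28^0·0.72^10 = 0.037439
  k=1: C(10,1)·0.28^1·0.72^9 = 0.145596
P(X ≤ 1) = 0.183035

0.1830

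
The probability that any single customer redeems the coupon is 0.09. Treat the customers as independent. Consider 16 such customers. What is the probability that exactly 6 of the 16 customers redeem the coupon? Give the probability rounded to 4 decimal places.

0.0017

X ~ Binomial(n=16, p=0.09).
P(X=6) = C(16,6) · p^6 · (1−p)^10
= 8008 · 5.3144e-07 · 0.38942 = 0.001657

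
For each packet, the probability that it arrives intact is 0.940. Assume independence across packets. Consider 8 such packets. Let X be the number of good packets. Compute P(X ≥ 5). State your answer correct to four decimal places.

0.9993

X ~ Binomial(8, 0.94); P(X ≥ 5) = Σ C(8,k) p^k (1−p)^(8−k) over k:
  k=5: C(8,5)·0.94^5·0.06^3 = 0.008877
  k=6: C(8,6)·0.94^6·0.06^2 = 0.069539
  k=7: C(8,7)·0.94^7·0.06^1 = 0.311269
  k=8: C(8,8)·0.94^8·0.06^0 = 0.609569
Total = 0.999254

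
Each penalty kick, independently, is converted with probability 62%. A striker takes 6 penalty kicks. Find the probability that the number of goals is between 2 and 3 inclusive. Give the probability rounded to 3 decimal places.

0.382

X ~ Binomial(6, 0.62); P(2 ≤ X ≤ 3) = Σ C(6,k) p^k (1−p)^(6−k) over k:
  k=2: C(6,2)·0.62^2·0.38^4 = 0.12023
  k=3: C(6,3)·0.62^3·0.38^3 = 0.26155
Total = 0.38178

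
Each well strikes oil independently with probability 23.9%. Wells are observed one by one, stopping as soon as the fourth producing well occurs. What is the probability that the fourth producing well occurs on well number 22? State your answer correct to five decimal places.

0.03180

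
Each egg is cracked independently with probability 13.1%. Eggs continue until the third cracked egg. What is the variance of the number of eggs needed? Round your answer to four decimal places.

Y = total eggs until the third success; negative binomial with r=3, p=0.131.
Var(Y) = r(1−p)/p² = 3·0.869 / 0.131² = 151.914224

151.9142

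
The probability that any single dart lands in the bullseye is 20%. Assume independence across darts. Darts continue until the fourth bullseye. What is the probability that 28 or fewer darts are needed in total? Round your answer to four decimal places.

0.8398

Finishing within 28 darts ⇔ at least 4 successes in the first 28. With X ~ Binomial(28, 0.20), P(Y ≤ 28) = 1 − P(X ≤ 3).
  k=0: C(28,0)·0.20^0·0.80^28 = 0.001934
  k=1: C(28,1)·0.20^1·0.80^27 = 0.013540
  k=2: C(28,2)·0.20^2·0.80^26 = 0.045697
  k=3: C(28,3)·0.20^3·0.80^25 = 0.099011
1 − 0.160183 = 0.839817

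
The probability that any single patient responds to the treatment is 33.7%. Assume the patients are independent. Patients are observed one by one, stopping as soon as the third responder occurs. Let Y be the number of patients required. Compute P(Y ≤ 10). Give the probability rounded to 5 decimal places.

Finishing within 10 patients ⇔ at least 3 successes in the first 10. With X ~ Binomial(10, 0.337), P(Y ≤ 10) = 1 − P(X ≤ 2).
  k=0: C(10,0)·0.337^0·0.663^10 = 0.0164110
  k=1: C(10,1)·0.337^1·0.663^9 = 0.0834164
  k=2: C(10,2)·0.337^2·0.663^8 = 0.1908010
1 − 0.2906284 = 0.7093716

0.70937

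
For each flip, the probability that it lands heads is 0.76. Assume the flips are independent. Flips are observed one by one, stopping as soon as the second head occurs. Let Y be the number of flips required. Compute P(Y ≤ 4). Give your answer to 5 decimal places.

0.95466

Finishing within 4 flips ⇔ at least 2 successes in the first 4. With X ~ Binomial(4, 0.76), P(Y ≤ 4) = 1 − P(X ≤ 1).
  k=0: C(4,0)·0.76^0·0.24^4 = 0.0033178
  k=1: C(4,1)·0.76^1·0.24^3 = 0.0420250
1 − 0.0453427 = 0.9546573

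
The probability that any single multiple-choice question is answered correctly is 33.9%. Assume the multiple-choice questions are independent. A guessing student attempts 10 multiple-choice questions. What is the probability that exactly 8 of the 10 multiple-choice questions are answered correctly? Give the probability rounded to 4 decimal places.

0.0034

X ~ Binomial(n=10, p=0.339).
P(X=8) = C(10,8) · p^8 · (1−p)^2
= 45 · 0.00017442 · 0.43692 = 0.003429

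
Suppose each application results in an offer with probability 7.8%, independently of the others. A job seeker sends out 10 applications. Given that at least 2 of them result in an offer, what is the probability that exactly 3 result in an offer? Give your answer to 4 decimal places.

0.1787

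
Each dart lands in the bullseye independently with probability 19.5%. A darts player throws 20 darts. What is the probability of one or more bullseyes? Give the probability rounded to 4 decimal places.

P(at least one) = 1 − P(none) = 1 − (1 − 0.195)^20
= 1 − 0.013059 = 0.986941

0.9869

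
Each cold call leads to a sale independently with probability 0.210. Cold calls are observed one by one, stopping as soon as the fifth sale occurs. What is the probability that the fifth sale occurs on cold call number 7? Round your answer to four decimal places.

0.0038

Y = trial on which the fifth success occurs; negative binomial, r=5, p=0.21.
P(Y=7) = C(6,4) · p^5 · (1−p)^2
= 15 · 0.00040841 · 0.6241 = 0.003823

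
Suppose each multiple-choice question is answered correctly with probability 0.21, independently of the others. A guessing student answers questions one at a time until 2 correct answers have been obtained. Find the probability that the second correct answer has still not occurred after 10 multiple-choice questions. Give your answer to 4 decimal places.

0.3464

Needing more than 10 multiple-choice questions ⇔ fewer than 2 successes in the first 10. With X ~ Binomial(10, 0.21), P(Y > 10) = P(X ≤ 1).
  k=0: C(10,0)·0.21^0·0.79^10 = 0.094683
  k=1: C(10,1)·0.21^1·0.79^9 = 0.251688
P(X ≤ 1) = 0.346371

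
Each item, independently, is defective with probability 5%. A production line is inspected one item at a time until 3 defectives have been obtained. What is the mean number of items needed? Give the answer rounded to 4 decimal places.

60.0000

Y = total items until the third success; negative binomial with r=3, p=0.05.
E[Y] = r / p = 3 / 0.05 = 60.000000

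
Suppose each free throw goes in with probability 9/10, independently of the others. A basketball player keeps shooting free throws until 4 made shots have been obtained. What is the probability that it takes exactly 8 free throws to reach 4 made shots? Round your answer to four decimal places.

0.0023

Y = trial on which the fourth success occurs; negative binomial, r=4, p=0.90.
P(Y=8) = C(7,3) · p^4 · (1−p)^4
= 35 · 0.6561 · 0.0001 = 0.002296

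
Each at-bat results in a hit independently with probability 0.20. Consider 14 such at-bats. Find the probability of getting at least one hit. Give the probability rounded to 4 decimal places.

P(at least one) = 1 − P(none) = 1 − (1 − 0.20)^14
= 1 − 0.043980 = 0.956020

0.9560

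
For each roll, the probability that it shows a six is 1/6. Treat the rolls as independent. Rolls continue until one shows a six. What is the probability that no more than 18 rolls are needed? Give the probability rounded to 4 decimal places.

Y = number of rolls to the first success; geometric, p = 0.166667.
P(Y ≤ 18) = 1 − (1−p)^18 = 1 − 0.037561 = 0.962439

0.9624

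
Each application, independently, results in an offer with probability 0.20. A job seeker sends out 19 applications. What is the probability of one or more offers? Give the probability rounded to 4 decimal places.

0.9856

P(at least one) = 1 − P(none) = 1 − (1 − 0.20)^19
= 1 − 0.014412 = 0.985588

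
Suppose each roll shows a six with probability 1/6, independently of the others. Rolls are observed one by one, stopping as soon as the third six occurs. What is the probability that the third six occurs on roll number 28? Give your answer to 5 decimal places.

Y = trial on which the third success occurs; negative binomial, r=3, p=0.166667.
P(Y=28) = C(27,2) · p^3 · (1−p)^25
= 351 · 0.0046296 · 0.010483 = 0.0170342

0.01703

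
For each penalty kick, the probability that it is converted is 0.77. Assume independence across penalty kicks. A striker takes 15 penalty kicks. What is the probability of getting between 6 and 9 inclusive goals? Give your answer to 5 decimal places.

0.10754

X ~ Binomial(15, 0.77); P(6 ≤ X ≤ 9) = Σ C(15,k) p^k (1−p)^(15−k) over k:
  k=6: C(15,6)·0.77^6·0.23^9 = 0.0018789
  k=7: C(15,7)·0.77^7·0.23^8 = 0.0080874
  k=8: C(15,8)·0.77^8·0.23^7 = 0.0270750
  k=9: C(15,9)·0.77^9·0.23^6 = 0.0704998
Total = 0.1075410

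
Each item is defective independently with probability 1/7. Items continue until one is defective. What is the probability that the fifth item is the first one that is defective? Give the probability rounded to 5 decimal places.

0.07711

Geometric (trials to first success), p = 0.142857.
P(Y = 5) = (1−p)^4 · p = 0.53978 · 0.142857 = 0.0771107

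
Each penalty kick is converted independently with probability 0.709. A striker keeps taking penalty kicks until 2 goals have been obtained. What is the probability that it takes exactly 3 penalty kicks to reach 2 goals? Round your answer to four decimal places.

0.2926

Y = trial on which the second success occurs; negative binomial, r=2, p=0.709.
P(Y=3) = C(2,1) · p^2 · (1−p)^1
= 2 · 0.50268 · 0.291 = 0.292560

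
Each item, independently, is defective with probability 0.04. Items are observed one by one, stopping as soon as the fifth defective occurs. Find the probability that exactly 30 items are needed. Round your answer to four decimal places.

0.0009

Y = trial on which the fifth success occurs; negative binomial, r=5, p=0.04.
P(Y=30) = C(29,4) · p^5 · (1−p)^25
= 23751 · 1.024e-07 · 0.3604 = 0.000877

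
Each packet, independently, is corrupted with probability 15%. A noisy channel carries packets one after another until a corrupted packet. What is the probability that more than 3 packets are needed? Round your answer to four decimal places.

0.6141

Y = number of packets to the first success; geometric, p = 0.15.
P(Y > 3) = P(first 3 all fail) = (1−p)^3 = 0.614125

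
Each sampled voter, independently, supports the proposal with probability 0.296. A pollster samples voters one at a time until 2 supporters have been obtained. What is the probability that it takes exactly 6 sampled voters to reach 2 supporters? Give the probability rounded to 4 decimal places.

Y = trial on which the second success occurs; negative binomial, r=2, p=0.296.
P(Y=6) = C(5,1) · p^2 · (1−p)^4
= 5 · 0.087616 · 0.24564 = 0.107608

0.1076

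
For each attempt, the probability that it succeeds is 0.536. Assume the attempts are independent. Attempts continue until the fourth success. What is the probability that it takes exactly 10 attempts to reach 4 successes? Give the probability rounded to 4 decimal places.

Y = trial on which the fourth success occurs; negative binomial, r=4, p=0.536.
P(Y=10) = C(9,3) · p^4 · (1−p)^6
= 84 · 0.082539 · 0.0099795 = 0.069190

0.0692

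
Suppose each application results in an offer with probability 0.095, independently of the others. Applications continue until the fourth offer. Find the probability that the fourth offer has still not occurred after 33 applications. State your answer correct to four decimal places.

0.6157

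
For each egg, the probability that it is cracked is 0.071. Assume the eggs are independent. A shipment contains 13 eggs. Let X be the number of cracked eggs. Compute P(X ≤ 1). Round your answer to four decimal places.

X ~ Binomial(13, 0.071); P(X ≤ 1) = Σ C(13,k) p^k (1−p)^(13−k) over k:
  k=0: C(13,0)·0.071^0·0.929^13 = 0.383888
  k=1: C(13,1)·0.071^1·0.929^12 = 0.381408
Total = 0.765296

0.7653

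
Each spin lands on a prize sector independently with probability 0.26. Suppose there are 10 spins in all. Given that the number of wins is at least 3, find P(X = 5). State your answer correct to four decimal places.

X ~ Binomial(10, 0.26). Want P(X=5 | X≥3) = P(X=5) / P(X≥3).
P(X=5) = C(10,5)·0.26^5·0.74^5 = 0.066439
P(X≥3) = 1 − 0.049240 − 0.173005 − 0.273535 = 0.504220
Ratio = 0.066439 / 0.504220 = 0.131767

0.1318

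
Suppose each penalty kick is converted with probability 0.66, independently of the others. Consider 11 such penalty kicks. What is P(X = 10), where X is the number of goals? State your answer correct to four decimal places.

X ~ Binomial(n=11, p=0.66).
P(X=10) = C(11,10) · p^10 · (1−p)^1
= 11 · 0.015683 · 0.34 = 0.058656

0.0587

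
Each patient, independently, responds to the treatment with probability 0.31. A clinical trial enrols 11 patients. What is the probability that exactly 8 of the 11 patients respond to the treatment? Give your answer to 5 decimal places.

0.00462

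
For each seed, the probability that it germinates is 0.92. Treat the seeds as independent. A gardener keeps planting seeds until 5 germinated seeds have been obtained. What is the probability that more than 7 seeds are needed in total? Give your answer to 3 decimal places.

0.014

Needing more than 7 seeds ⇔ fewer than 5 successes in the first 7. With X ~ Binomial(7, 0.92), P(Y > 7) = P(X ≤ 4).
  k=0: C(7,0)·0.92^0·0.08^7 = 0.00000
  k=1: C(7,1)·0.92^1·0.08^6 = 0.00000
  k=2: C(7,2)·0.92^2·0.08^5 = 0.00006
  k=3: C(7,3)·0.92^3·0.08^4 = 0.00112
  k=4: C(7,4)·0.92^4·0.08^3 = 0.01284
P(X ≤ 4) = 0.01401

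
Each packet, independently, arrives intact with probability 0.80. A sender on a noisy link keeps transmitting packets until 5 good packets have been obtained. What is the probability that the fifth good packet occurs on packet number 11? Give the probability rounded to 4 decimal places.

Y = trial on which the fifth success occurs; negative binomial, r=5, p=0.80.
P(Y=11) = C(10,4) · p^5 · (1−p)^6
= 210 · 0.32768 · 6.4e-05 = 0.004404

0.0044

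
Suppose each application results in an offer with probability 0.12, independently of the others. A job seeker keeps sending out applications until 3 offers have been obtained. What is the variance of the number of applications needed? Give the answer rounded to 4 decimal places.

183.3333

Y = total applications until the third success; negative binomial with r=3, p=0.12.
Var(Y) = r(1−p)/p² = 3·0.88 / 0.12² = 183.333333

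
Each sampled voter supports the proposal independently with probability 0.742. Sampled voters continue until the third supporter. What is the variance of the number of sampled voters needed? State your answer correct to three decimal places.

Y = total sampled voters until the third success; negative binomial with r=3, p=0.742.
Var(Y) = r(1−p)/p² = 3·0.258 / 0.742² = 1.40583

1.406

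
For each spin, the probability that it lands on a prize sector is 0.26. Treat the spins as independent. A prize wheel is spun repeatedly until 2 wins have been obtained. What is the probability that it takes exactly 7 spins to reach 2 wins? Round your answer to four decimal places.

0.0900

Y = trial on which the second success occurs; negative binomial, r=2, p=0.26.
P(Y=7) = C(6,1) · p^2 · (1−p)^5
= 6 · 0.0676 · 0.2219 = 0.090003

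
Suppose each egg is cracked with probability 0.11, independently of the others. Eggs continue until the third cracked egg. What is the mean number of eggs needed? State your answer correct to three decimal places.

Y = total eggs until the third success; negative binomial with r=3, p=0.11.
E[Y] = r / p = 3 / 0.11 = 27.27273

27.273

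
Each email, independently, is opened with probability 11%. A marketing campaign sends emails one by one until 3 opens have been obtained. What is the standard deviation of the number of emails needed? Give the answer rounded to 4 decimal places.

Y = total emails until the third success; negative binomial with r=3, p=0.11.
SD(Y) = √[r(1−p)/p²] = √(220.661157) = 14.854668

14.8547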